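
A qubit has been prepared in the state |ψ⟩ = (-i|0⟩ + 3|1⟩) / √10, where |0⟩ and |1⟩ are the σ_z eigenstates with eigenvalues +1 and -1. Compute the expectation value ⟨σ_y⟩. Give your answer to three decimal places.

⟨σ_y⟩ = 2 Im(a* b)/(|a|²+|b|²) with a = -i, b = 3.
a* b = 3i, so ⟨σ_y⟩ = 6/10.

0.600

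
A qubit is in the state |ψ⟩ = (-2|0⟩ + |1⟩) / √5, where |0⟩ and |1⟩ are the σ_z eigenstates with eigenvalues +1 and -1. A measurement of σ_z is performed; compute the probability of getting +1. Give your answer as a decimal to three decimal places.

The +1 outcome corresponds to |0⟩. Its amplitude in |ψ⟩ is -2/√5.
P = |-2|² / 5 = 4/5.

0.800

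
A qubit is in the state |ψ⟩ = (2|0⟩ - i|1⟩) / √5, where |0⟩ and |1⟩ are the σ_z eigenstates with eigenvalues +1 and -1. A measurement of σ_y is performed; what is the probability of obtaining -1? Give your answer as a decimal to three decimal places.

|-y⟩ = (|0⟩ - i|1⟩)/√2, so ⟨-y|ψ⟩ = (3) / (√2·√5).
P = |3|² / 10 = 9/10.

0.900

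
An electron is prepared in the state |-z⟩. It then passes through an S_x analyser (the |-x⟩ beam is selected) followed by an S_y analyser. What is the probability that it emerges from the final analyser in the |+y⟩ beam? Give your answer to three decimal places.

First analyser (S_x): from |-z⟩, P(|-x⟩) = 1/2.
After stage 1 the state is |-x⟩; P(|+y⟩) = |⟨+y|-x⟩|² = 1/2.
Joint probability = 1/2 × 1/2 = 0.250.

0.250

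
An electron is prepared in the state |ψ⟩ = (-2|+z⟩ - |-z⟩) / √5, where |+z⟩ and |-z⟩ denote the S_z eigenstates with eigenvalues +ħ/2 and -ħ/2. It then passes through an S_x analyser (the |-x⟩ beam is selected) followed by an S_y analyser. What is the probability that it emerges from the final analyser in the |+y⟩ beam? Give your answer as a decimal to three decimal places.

First analyser (S_x): P(|-x⟩) = |⟨-x|ψ⟩|² = 1/10.
After stage 1 the state is |-x⟩; P(|+y⟩) = |⟨+y|-x⟩|² = 1/2.
Joint probability = 1/10 × 1/2 = 0.050.

0.050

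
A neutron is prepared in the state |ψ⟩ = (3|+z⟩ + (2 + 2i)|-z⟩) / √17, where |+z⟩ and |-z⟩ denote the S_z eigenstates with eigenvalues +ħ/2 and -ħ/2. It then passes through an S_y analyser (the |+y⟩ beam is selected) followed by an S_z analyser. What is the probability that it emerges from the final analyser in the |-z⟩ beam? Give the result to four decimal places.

0.4265

First analyser (S_y): P(|+y⟩) = |⟨+y|ψ⟩|² = 29/34.
After stage 1 the state is |+y⟩; P(|-z⟩) = |⟨-z|+y⟩|² = 1/2.
Joint probability = 29/34 × 1/2 = 0.4265.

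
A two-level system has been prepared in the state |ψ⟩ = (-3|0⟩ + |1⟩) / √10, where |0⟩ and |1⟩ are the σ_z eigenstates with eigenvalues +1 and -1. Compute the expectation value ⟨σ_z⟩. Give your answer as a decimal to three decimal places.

⟨σ_z⟩ = |a|² - |b|² divided by |a|²+|b|², with a, b the |0⟩, |1⟩ amplitudes.
= (9 - 1)/10 = 8/10.

0.800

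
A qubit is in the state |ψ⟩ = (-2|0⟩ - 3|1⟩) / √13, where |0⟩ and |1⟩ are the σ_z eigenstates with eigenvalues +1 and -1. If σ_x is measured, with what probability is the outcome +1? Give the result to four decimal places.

|+x⟩ = (|0⟩ + |1⟩)/√2, so ⟨+x|ψ⟩ = (-5) / (√2·√13).
P = |-5|² / 26 = 25/26.

0.9615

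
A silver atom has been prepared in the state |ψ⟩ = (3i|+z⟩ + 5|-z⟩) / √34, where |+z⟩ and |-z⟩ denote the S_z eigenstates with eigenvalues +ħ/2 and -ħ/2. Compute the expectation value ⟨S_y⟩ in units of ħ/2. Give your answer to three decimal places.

⟨σ_y⟩ = 2 Im(a* b)/(|a|²+|b|²) with a = 3i, b = 5.
a* b = -15i, so ⟨σ_y⟩ = -30/34.
⟨S_y⟩ = (ħ/2)·⟨σ_y⟩.

-0.882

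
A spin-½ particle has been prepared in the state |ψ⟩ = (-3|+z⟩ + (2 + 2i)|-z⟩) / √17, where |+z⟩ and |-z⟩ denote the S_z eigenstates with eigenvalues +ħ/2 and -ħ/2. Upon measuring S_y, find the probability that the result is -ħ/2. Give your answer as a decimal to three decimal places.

0.853

|-y⟩ = (|+z⟩ - i|-z⟩)/√2, so ⟨-y|ψ⟩ = (-5 + 2i) / (√2·√17).
P = |-5 + 2i|² / 34 = 29/34.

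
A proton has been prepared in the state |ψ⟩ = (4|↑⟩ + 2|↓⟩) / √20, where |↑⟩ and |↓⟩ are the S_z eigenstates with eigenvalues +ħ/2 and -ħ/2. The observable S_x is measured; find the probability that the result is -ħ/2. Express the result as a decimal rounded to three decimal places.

0.100

|-x⟩ = (|↑⟩ - |↓⟩)/√2, so ⟨-x|ψ⟩ = (2) / (√2·√20).
P = |2|² / 40 = 4/40.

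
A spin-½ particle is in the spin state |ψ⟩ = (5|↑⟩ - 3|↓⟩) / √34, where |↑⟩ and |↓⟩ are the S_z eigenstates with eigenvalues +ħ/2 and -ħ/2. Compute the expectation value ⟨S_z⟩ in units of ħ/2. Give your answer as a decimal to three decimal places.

⟨σ_z⟩ = |a|² - |b|² divided by |a|²+|b|², with a, b the |↑⟩, |↓⟩ amplitudes.
= (25 - 9)/34 = 16/34.
⟨S_z⟩ = (ħ/2)·⟨σ_z⟩.

0.471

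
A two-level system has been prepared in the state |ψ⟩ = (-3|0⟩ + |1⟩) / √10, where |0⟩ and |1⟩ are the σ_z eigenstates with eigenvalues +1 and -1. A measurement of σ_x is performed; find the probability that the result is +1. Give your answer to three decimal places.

0.200

|+x⟩ = (|0⟩ + |1⟩)/√2, so ⟨+x|ψ⟩ = (-2) / (√2·√10).
P = |-2|² / 20 = 4/20.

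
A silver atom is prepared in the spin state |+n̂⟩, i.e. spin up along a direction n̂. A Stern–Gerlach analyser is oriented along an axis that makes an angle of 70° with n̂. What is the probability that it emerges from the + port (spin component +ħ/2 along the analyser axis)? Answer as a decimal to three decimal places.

For spin-½, the probability of finding spin-up along an axis at angle θ to the initial spin direction is cos²(θ/2); spin-down is sin²(θ/2).
θ = 70°, so P = cos²(35°) ≈ 0.671.

0.671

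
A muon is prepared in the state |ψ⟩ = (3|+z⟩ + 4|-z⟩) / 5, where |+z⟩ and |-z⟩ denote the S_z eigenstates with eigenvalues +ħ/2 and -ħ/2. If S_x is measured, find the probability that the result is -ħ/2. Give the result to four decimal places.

0.0200

|-x⟩ = (|+z⟩ - |-z⟩)/√2, so ⟨-x|ψ⟩ = (-1) / (√2·5).
P = |-1|² / 50 = 1/50.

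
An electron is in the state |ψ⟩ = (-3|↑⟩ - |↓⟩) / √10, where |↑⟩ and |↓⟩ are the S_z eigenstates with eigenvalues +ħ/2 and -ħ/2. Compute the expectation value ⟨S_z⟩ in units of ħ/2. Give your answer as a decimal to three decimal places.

0.800

⟨σ_z⟩ = |a|² - |b|² divided by |a|²+|b|², with a, b the |↑⟩, |↓⟩ amplitudes.
= (9 - 1)/10 = 8/10.
⟨S_z⟩ = (ħ/2)·⟨σ_z⟩.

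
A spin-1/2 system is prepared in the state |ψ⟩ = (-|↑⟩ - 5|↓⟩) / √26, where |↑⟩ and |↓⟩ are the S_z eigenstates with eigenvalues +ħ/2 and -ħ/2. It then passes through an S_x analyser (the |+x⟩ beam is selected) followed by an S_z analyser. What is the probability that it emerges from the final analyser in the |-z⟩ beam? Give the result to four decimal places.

0.3462

First analyser (S_x): P(|+x⟩) = |⟨+x|ψ⟩|² = 36/52.
After stage 1 the state is |+x⟩; P(|-z⟩) = |⟨-z|+x⟩|² = 1/2.
Joint probability = 36/52 × 1/2 = 0.3462.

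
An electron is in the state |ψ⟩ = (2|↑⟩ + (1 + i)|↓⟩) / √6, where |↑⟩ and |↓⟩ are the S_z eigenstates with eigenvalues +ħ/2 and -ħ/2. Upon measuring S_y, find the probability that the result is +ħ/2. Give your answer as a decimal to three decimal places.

0.833

|+y⟩ = (|↑⟩ + i|↓⟩)/√2, so ⟨+y|ψ⟩ = (3 - i) / (√2·√6).
P = |3 - i|² / 12 = 10/12.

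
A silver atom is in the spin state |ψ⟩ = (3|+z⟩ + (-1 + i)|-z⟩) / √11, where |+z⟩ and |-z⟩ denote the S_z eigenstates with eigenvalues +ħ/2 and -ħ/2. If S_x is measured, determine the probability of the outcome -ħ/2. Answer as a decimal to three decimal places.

0.773

|-x⟩ = (|+z⟩ - |-z⟩)/√2, so ⟨-x|ψ⟩ = (4 - i) / (√2·√11).
P = |4 - i|² / 22 = 17/22.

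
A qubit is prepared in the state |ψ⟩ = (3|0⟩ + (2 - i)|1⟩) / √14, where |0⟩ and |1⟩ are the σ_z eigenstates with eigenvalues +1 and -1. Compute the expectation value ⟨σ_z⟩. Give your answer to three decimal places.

⟨σ_z⟩ = |a|² - |b|² divided by |a|²+|b|², with a, b the |0⟩, |1⟩ amplitudes.
= (9 - 5)/14 = 4/14.

0.286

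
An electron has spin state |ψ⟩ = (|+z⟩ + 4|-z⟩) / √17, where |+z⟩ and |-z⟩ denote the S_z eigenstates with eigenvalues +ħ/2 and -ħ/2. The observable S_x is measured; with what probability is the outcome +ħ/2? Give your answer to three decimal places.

|+x⟩ = (|+z⟩ + |-z⟩)/√2, so ⟨+x|ψ⟩ = (5) / (√2·√17).
P = |5|² / 34 = 25/34.

0.735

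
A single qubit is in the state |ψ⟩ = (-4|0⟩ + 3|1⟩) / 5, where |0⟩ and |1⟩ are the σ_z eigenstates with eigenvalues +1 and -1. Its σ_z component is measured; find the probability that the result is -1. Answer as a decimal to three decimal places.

The -1 outcome corresponds to |1⟩. Its amplitude in |ψ⟩ is 3/5.
P = |3|² / 25 = 9/25.

0.360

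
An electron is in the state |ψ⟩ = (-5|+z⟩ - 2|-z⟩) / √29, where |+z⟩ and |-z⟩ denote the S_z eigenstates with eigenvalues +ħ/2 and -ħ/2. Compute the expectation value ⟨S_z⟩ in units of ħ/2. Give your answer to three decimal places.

⟨σ_z⟩ = |a|² - |b|² divided by |a|²+|b|², with a, b the |+z⟩, |-z⟩ amplitudes.
= (25 - 4)/29 = 21/29.
⟨S_z⟩ = (ħ/2)·⟨σ_z⟩.

0.724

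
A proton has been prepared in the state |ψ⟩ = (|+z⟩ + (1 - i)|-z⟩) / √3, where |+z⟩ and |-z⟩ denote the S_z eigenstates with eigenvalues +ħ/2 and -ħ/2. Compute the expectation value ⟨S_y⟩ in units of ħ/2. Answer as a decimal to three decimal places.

⟨σ_y⟩ = 2 Im(a* b)/(|a|²+|b|²) with a = 1, b = (1 - i).
a* b = (1 - i), so ⟨σ_y⟩ = -2/3.
⟨S_y⟩ = (ħ/2)·⟨σ_y⟩.

-0.667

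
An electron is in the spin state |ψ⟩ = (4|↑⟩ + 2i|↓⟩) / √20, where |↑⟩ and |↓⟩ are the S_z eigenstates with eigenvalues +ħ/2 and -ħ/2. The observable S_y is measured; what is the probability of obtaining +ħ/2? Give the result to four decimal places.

0.9000

|+y⟩ = (|↑⟩ + i|↓⟩)/√2, so ⟨+y|ψ⟩ = (6) / (√2·√20).
P = |6|² / 40 = 36/40.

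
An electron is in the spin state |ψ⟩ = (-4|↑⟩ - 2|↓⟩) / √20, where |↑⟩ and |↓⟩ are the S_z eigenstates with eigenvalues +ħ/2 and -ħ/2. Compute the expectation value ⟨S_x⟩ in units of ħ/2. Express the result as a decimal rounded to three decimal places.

⟨σ_x⟩ = 2 Re(a* b)/(|a|²+|b|²) with a = -4, b = -2.
a* b = 8, so ⟨σ_x⟩ = 16/20.
⟨S_x⟩ = (ħ/2)·⟨σ_x⟩.

0.800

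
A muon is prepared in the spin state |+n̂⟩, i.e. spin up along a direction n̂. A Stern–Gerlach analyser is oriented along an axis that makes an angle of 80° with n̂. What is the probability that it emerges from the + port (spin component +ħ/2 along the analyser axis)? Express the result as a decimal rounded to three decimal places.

For spin-½, the probability of finding spin-up along an axis at angle θ to the initial spin direction is cos²(θ/2); spin-down is sin²(θ/2).
θ = 80°, so P = cos²(40°) ≈ 0.587.

0.587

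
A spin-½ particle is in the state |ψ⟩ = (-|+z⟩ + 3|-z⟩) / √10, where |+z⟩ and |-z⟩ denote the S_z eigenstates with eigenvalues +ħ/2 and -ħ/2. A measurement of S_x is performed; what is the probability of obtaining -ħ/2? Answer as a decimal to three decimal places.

0.800

|-x⟩ = (|+z⟩ - |-z⟩)/√2, so ⟨-x|ψ⟩ = (-4) / (√2·√10).
P = |-4|² / 20 = 16/20.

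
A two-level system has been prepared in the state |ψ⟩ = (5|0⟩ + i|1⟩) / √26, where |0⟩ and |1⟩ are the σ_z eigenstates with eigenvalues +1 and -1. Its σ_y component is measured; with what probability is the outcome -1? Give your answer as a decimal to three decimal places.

|-y⟩ = (|0⟩ - i|1⟩)/√2, so ⟨-y|ψ⟩ = (4) / (√2·√26).
P = |4|² / 52 = 16/52.

0.308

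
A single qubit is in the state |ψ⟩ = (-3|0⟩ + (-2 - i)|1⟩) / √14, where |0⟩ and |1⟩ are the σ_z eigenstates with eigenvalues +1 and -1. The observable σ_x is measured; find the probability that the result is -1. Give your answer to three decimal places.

0.071

|-x⟩ = (|0⟩ - |1⟩)/√2, so ⟨-x|ψ⟩ = (-1 + i) / (√2·√14).
P = |-1 + i|² / 28 = 2/28.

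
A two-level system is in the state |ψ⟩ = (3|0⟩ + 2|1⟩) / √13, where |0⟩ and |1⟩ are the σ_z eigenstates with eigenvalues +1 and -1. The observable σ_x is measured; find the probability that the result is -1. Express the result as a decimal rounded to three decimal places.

|-x⟩ = (|0⟩ - |1⟩)/√2, so ⟨-x|ψ⟩ = (1) / (√2·√13).
P = |1|² / 26 = 1/26.

0.038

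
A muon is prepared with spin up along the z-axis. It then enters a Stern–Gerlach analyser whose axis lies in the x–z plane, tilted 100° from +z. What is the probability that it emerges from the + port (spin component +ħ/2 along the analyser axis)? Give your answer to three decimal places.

For spin-½, the probability of finding spin-up along an axis at angle θ to the initial spin direction is cos²(θ/2); spin-down is sin²(θ/2).
θ = 100°, so P = cos²(50°) ≈ 0.413.

0.413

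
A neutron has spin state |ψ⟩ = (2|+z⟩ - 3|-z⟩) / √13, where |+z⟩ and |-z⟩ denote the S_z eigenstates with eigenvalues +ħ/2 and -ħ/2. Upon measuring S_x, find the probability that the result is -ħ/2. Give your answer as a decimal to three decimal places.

|-x⟩ = (|+z⟩ - |-z⟩)/√2, so ⟨-x|ψ⟩ = (5) / (√2·√13).
P = |5|² / 26 = 25/26.

0.962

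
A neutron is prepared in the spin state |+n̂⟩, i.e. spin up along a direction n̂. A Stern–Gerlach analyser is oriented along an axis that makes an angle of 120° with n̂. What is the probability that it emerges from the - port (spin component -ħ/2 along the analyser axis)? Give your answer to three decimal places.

0.750

For spin-½, the probability of finding spin-up along an axis at angle θ to the initial spin direction is cos²(θ/2); spin-down is sin²(θ/2).
θ = 120°, so P = sin²(60°) ≈ 0.750.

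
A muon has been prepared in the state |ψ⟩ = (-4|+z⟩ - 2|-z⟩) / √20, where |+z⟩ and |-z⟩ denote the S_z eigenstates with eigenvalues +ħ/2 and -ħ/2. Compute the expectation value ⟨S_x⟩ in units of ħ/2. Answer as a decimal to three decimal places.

⟨σ_x⟩ = 2 Re(a* b)/(|a|²+|b|²) with a = -4, b = -2.
a* b = 8, so ⟨σ_x⟩ = 16/20.
⟨S_x⟩ = (ħ/2)·⟨σ_x⟩.

0.800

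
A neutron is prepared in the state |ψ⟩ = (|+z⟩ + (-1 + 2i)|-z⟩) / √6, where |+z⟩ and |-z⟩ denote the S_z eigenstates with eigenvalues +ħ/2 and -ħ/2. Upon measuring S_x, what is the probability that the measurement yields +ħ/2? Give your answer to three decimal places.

|+x⟩ = (|+z⟩ + |-z⟩)/√2, so ⟨+x|ψ⟩ = (2i) / (√2·√6).
P = |2i|² / 12 = 4/12.

0.333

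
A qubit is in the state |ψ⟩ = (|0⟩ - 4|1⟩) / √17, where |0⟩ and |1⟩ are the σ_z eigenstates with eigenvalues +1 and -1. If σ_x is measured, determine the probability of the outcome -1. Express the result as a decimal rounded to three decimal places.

0.735

|-x⟩ = (|0⟩ - |1⟩)/√2, so ⟨-x|ψ⟩ = (5) / (√2·√17).
P = |5|² / 34 = 25/34.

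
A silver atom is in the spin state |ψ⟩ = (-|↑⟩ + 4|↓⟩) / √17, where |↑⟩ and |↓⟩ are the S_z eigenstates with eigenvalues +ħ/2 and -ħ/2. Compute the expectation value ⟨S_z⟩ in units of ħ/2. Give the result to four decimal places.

-0.8824

⟨σ_z⟩ = |a|² - |b|² divided by |a|²+|b|², with a, b the |↑⟩, |↓⟩ amplitudes.
= (1 - 16)/17 = -15/17.
⟨S_z⟩ = (ħ/2)·⟨σ_z⟩.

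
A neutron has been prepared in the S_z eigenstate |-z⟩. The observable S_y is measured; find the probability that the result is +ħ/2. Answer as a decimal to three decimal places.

In the S_z basis, |-z⟩ = |-z⟩ and |+y⟩ = (|+z⟩ + i|-z⟩)/√2.
|⟨+y|-z⟩|² = 1/2.

0.500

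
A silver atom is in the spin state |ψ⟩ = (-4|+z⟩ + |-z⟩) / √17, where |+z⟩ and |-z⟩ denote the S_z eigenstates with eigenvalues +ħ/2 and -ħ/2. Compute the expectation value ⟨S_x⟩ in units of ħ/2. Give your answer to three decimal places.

⟨σ_x⟩ = 2 Re(a* b)/(|a|²+|b|²) with a = -4, b = 1.
a* b = -4, so ⟨σ_x⟩ = -8/17.
⟨S_x⟩ = (ħ/2)·⟨σ_x⟩.

-0.471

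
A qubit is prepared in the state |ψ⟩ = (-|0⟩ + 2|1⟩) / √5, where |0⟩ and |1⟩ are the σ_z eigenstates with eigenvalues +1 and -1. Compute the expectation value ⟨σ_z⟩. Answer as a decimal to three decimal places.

-0.600

⟨σ_z⟩ = |a|² - |b|² divided by |a|²+|b|², with a, b the |0⟩, |1⟩ amplitudes.
= (1 - 4)/5 = -3/5.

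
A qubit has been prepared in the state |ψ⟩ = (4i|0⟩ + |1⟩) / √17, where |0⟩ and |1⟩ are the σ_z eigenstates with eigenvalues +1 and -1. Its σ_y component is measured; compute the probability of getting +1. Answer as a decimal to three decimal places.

0.265

|+y⟩ = (|0⟩ + i|1⟩)/√2, so ⟨+y|ψ⟩ = (3i) / (√2·√17).
P = |3i|² / 34 = 9/34.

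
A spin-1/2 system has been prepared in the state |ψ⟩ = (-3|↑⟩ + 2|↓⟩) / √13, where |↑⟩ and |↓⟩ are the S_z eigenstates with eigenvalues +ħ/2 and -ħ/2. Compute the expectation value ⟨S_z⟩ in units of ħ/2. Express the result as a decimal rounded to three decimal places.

0.385

⟨σ_z⟩ = |a|² - |b|² divided by |a|²+|b|², with a, b the |↑⟩, |↓⟩ amplitudes.
= (9 - 4)/13 = 5/13.
⟨S_z⟩ = (ħ/2)·⟨σ_z⟩.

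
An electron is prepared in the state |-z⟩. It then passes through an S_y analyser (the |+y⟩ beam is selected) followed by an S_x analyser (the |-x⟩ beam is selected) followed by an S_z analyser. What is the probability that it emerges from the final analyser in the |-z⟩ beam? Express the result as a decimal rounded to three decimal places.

First analyser (S_y): from |-z⟩, P(|+y⟩) = 1/2.
After stage 1 the state is |+y⟩; P(|-x⟩) = |⟨-x|+y⟩|² = 1/2.
After stage 2 the state is |-x⟩; P(|-z⟩) = |⟨-z|-x⟩|² = 1/2.
Joint probability = 1/2 × 1/2 × 1/2 = 0.125.

0.125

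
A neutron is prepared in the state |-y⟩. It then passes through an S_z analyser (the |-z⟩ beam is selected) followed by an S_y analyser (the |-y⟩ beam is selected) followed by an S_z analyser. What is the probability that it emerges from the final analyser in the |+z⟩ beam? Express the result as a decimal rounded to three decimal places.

First analyser (S_z): from |-y⟩, P(|-z⟩) = 1/2.
After stage 1 the state is |-z⟩; P(|-y⟩) = |⟨-y|-z⟩|² = 1/2.
After stage 2 the state is |-y⟩; P(|+z⟩) = |⟨+z|-y⟩|² = 1/2.
Joint probability = 1/2 × 1/2 × 1/2 = 0.125.

0.125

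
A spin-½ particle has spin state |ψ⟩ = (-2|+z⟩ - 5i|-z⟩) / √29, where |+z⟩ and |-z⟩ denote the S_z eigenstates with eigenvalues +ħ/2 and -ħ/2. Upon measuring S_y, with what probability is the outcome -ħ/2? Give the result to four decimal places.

0.1552

|-y⟩ = (|+z⟩ - i|-z⟩)/√2, so ⟨-y|ψ⟩ = (3) / (√2·√29).
P = |3|² / 58 = 9/58.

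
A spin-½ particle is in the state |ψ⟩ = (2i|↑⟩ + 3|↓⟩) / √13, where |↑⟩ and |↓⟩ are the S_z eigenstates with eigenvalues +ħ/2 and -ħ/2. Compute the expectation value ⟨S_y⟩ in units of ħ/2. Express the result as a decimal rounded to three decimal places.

⟨σ_y⟩ = 2 Im(a* b)/(|a|²+|b|²) with a = 2i, b = 3.
a* b = -6i, so ⟨σ_y⟩ = -12/13.
⟨S_y⟩ = (ħ/2)·⟨σ_y⟩.

-0.923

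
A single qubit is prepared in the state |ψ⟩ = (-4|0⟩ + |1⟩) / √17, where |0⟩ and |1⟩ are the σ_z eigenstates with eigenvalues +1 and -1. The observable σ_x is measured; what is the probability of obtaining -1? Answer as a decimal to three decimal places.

|-x⟩ = (|0⟩ - |1⟩)/√2, so ⟨-x|ψ⟩ = (-5) / (√2·√17).
P = |-5|² / 34 = 25/34.

0.735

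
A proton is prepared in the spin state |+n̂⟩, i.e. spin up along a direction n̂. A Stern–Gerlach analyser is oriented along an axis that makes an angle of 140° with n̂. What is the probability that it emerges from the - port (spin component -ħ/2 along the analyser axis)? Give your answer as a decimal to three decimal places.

0.883

For spin-½, the probability of finding spin-up along an axis at angle θ to the initial spin direction is cos²(θ/2); spin-down is sin²(θ/2).
θ = 140°, so P = sin²(70°) ≈ 0.883.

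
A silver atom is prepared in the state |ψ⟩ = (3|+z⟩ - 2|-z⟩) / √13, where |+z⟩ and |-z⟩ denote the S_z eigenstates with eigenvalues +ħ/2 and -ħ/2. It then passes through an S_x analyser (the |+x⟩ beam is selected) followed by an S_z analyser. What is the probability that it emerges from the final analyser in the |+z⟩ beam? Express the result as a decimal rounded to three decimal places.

0.019

First analyser (S_x): P(|+x⟩) = |⟨+x|ψ⟩|² = 1/26.
After stage 1 the state is |+x⟩; P(|+z⟩) = |⟨+z|+x⟩|² = 1/2.
Joint probability = 1/26 × 1/2 = 0.019.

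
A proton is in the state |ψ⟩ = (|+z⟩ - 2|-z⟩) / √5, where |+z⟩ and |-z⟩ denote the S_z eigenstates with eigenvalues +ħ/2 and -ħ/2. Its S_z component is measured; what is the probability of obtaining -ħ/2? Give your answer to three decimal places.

0.800

The -ħ/2 outcome corresponds to |-z⟩. Its amplitude in |ψ⟩ is -2/√5.
P = |-2|² / 5 = 4/5.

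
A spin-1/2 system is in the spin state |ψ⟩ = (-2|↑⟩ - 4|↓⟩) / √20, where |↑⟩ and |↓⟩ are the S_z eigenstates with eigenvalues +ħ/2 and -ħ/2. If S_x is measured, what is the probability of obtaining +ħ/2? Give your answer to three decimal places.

0.900

|+x⟩ = (|↑⟩ + |↓⟩)/√2, so ⟨+x|ψ⟩ = (-6) / (√2·√20).
P = |-6|² / 40 = 36/40.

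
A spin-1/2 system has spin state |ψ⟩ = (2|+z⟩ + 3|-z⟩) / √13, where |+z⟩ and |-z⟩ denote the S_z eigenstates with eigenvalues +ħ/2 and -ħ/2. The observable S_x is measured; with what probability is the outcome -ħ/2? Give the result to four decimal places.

|-x⟩ = (|+z⟩ - |-z⟩)/√2, so ⟨-x|ψ⟩ = (-1) / (√2·√13).
P = |-1|² / 26 = 1/26.

0.0385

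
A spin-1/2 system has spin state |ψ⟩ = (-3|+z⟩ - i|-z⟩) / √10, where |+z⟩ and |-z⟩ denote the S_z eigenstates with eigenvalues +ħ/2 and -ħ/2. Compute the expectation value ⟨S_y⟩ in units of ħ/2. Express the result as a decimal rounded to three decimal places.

⟨σ_y⟩ = 2 Im(a* b)/(|a|²+|b|²) with a = -3, b = -i.
a* b = 3i, so ⟨σ_y⟩ = 6/10.
⟨S_y⟩ = (ħ/2)·⟨σ_y⟩.

0.600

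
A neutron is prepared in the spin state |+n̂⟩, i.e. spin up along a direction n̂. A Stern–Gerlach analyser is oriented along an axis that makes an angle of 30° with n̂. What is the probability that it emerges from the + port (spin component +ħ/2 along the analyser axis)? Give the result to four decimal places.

0.9330

For spin-½, the probability of finding spin-up along an axis at angle θ to the initial spin direction is cos²(θ/2); spin-down is sin²(θ/2).
θ = 30°, so P = cos²(15°) ≈ 0.9330.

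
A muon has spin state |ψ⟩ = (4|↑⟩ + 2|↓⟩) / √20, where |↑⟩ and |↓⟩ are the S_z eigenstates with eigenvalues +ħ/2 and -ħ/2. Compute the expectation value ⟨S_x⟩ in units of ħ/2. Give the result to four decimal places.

0.8000

⟨σ_x⟩ = 2 Re(a* b)/(|a|²+|b|²) with a = 4, b = 2.
a* b = 8, so ⟨σ_x⟩ = 16/20.
⟨S_x⟩ = (ħ/2)·⟨σ_x⟩.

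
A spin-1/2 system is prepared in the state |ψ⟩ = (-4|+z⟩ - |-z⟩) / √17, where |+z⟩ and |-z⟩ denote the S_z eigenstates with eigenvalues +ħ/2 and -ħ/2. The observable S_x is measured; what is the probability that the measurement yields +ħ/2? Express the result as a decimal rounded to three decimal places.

0.735

|+x⟩ = (|+z⟩ + |-z⟩)/√2, so ⟨+x|ψ⟩ = (-5) / (√2·√17).
P = |-5|² / 34 = 25/34.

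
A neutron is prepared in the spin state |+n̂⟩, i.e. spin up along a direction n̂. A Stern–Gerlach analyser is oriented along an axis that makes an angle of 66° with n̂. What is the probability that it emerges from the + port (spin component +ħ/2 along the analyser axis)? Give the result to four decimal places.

0.7034

For spin-½, the probability of finding spin-up along an axis at angle θ to the initial spin direction is cos²(θ/2); spin-down is sin²(θ/2).
θ = 66°, so P = cos²(33°) ≈ 0.7034.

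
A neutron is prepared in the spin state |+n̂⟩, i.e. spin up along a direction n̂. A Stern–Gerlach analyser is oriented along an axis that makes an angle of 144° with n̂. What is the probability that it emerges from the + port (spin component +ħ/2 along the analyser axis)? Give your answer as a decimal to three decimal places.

For spin-½, the probability of finding spin-up along an axis at angle θ to the initial spin direction is cos²(θ/2); spin-down is sin²(θ/2).
θ = 144°, so P = cos²(72°) ≈ 0.095.

0.095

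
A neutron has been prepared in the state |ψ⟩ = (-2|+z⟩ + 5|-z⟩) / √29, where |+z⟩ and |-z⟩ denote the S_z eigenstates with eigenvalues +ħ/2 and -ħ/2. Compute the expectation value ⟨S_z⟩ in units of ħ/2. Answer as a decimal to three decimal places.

⟨σ_z⟩ = |a|² - |b|² divided by |a|²+|b|², with a, b the |+z⟩, |-z⟩ amplitudes.
= (4 - 25)/29 = -21/29.
⟨S_z⟩ = (ħ/2)·⟨σ_z⟩.

-0.724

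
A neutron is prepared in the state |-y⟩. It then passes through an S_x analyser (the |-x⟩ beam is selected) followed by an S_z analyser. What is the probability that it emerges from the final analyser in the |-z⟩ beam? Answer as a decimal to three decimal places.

0.250

First analyser (S_x): from |-y⟩, P(|-x⟩) = 1/2.
After stage 1 the state is |-x⟩; P(|-z⟩) = |⟨-z|-x⟩|² = 1/2.
Joint probability = 1/2 × 1/2 = 0.250.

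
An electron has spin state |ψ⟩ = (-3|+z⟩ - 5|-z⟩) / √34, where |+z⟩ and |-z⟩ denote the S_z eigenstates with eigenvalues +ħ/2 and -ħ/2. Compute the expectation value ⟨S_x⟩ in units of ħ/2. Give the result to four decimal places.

⟨σ_x⟩ = 2 Re(a* b)/(|a|²+|b|²) with a = -3, b = -5.
a* b = 15, so ⟨σ_x⟩ = 30/34.
⟨S_x⟩ = (ħ/2)·⟨σ_x⟩.

0.8824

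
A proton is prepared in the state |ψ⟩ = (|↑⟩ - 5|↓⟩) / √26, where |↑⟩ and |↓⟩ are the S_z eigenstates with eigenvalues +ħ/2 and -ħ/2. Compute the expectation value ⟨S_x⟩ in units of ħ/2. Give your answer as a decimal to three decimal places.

-0.385

⟨σ_x⟩ = 2 Re(a* b)/(|a|²+|b|²) with a = 1, b = -5.
a* b = -5, so ⟨σ_x⟩ = -10/26.
⟨S_x⟩ = (ħ/2)·⟨σ_x⟩.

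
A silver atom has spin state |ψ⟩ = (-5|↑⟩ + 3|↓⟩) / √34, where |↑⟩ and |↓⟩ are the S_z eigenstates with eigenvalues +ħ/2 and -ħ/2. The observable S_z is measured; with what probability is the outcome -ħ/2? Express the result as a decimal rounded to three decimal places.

0.265

The -ħ/2 outcome corresponds to |↓⟩. Its amplitude in |ψ⟩ is 3/√34.
P = |3|² / 34 = 9/34.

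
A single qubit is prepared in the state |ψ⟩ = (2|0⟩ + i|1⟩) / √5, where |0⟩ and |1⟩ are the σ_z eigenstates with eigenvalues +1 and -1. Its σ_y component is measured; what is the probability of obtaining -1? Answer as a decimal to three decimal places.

|-y⟩ = (|0⟩ - i|1⟩)/√2, so ⟨-y|ψ⟩ = (1) / (√2·√5).
P = |1|² / 10 = 1/10.

0.100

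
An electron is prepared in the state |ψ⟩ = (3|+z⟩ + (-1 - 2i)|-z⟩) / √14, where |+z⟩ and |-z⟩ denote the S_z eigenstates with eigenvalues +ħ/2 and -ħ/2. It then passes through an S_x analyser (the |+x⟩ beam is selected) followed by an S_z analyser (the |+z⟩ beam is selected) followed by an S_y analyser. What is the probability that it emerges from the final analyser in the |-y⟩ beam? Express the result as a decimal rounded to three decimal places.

First analyser (S_x): P(|+x⟩) = |⟨+x|ψ⟩|² = 8/28.
After stage 1 the state is |+x⟩; P(|+z⟩) = |⟨+z|+x⟩|² = 1/2.
After stage 2 the state is |+z⟩; P(|-y⟩) = |⟨-y|+z⟩|² = 1/2.
Joint probability = 8/28 × 1/2 × 1/2 = 0.071.

0.071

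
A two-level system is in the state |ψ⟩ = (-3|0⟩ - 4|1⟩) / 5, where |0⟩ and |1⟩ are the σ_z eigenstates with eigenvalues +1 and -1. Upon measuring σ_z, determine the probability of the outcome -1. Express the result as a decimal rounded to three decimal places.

0.640

The -1 outcome corresponds to |1⟩. Its amplitude in |ψ⟩ is -4/5.
P = |-4|² / 25 = 16/25.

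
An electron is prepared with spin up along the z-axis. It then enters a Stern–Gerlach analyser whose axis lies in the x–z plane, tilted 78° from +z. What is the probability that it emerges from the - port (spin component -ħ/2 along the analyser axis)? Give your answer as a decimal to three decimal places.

For spin-½, the probability of finding spin-up along an axis at angle θ to the initial spin direction is cos²(θ/2); spin-down is sin²(θ/2).
θ = 78°, so P = sin²(39°) ≈ 0.396.

0.396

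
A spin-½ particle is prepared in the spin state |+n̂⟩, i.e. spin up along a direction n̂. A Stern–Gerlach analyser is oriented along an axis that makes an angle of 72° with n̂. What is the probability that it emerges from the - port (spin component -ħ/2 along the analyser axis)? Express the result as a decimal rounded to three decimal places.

0.345

For spin-½, the probability of finding spin-up along an axis at angle θ to the initial spin direction is cos²(θ/2); spin-down is sin²(θ/2).
θ = 72°, so P = sin²(36°) ≈ 0.345.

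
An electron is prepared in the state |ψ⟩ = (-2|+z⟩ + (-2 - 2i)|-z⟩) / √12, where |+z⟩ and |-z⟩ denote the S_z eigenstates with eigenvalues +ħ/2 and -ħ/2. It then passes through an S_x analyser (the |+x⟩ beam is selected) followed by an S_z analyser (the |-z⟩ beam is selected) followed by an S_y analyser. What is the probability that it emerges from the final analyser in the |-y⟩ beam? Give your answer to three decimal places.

0.208

First analyser (S_x): P(|+x⟩) = |⟨+x|ψ⟩|² = 20/24.
After stage 1 the state is |+x⟩; P(|-z⟩) = |⟨-z|+x⟩|² = 1/2.
After stage 2 the state is |-z⟩; P(|-y⟩) = |⟨-y|-z⟩|² = 1/2.
Joint probability = 20/24 × 1/2 × 1/2 = 0.208.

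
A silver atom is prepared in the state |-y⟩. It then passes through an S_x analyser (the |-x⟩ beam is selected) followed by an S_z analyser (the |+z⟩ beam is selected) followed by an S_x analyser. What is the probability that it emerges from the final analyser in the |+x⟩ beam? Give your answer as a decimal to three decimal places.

0.125

First analyser (S_x): from |-y⟩, P(|-x⟩) = 1/2.
After stage 1 the state is |-x⟩; P(|+z⟩) = |⟨+z|-x⟩|² = 1/2.
After stage 2 the state is |+z⟩; P(|+x⟩) = |⟨+x|+z⟩|² = 1/2.
Joint probability = 1/2 × 1/2 × 1/2 = 0.125.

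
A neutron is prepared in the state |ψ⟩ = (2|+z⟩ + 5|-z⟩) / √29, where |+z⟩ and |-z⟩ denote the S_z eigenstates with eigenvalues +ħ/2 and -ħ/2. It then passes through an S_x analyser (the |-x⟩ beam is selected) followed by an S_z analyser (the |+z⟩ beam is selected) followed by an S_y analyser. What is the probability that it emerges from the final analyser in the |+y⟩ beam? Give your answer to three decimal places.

First analyser (S_x): P(|-x⟩) = |⟨-x|ψ⟩|² = 9/58.
After stage 1 the state is |-x⟩; P(|+z⟩) = |⟨+z|-x⟩|² = 1/2.
After stage 2 the state is |+z⟩; P(|+y⟩) = |⟨+y|+z⟩|² = 1/2.
Joint probability = 9/58 × 1/2 × 1/2 = 0.039.

0.039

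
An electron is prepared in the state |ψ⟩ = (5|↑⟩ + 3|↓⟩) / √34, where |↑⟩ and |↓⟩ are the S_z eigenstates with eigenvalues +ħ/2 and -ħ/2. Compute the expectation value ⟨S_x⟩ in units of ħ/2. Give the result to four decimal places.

⟨σ_x⟩ = 2 Re(a* b)/(|a|²+|b|²) with a = 5, b = 3.
a* b = 15, so ⟨σ_x⟩ = 30/34.
⟨S_x⟩ = (ħ/2)·⟨σ_x⟩.

0.8824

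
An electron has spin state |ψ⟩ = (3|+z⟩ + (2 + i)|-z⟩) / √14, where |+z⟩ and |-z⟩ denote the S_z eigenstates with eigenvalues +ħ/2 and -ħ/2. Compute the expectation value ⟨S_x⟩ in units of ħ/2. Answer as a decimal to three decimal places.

0.857

⟨σ_x⟩ = 2 Re(a* b)/(|a|²+|b|²) with a = 3, b = (2 + i).
a* b = (6 + 3i), so ⟨σ_x⟩ = 12/14.
⟨S_x⟩ = (ħ/2)·⟨σ_x⟩.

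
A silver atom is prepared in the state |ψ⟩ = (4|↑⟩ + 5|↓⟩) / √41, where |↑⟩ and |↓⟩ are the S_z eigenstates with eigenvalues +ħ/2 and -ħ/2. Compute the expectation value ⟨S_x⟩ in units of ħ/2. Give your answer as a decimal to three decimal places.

0.976

⟨σ_x⟩ = 2 Re(a* b)/(|a|²+|b|²) with a = 4, b = 5.
a* b = 20, so ⟨σ_x⟩ = 40/41.
⟨S_x⟩ = (ħ/2)·⟨σ_x⟩.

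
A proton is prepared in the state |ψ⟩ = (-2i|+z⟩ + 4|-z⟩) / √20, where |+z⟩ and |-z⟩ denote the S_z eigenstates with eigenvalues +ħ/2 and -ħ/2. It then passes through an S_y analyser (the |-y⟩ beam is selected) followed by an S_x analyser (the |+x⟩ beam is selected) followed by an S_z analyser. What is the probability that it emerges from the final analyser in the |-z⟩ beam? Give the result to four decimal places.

First analyser (S_y): P(|-y⟩) = |⟨-y|ψ⟩|² = 4/40.
After stage 1 the state is |-y⟩; P(|+x⟩) = |⟨+x|-y⟩|² = 1/2.
After stage 2 the state is |+x⟩; P(|-z⟩) = |⟨-z|+x⟩|² = 1/2.
Joint probability = 4/40 × 1/2 × 1/2 = 0.0250.

0.0250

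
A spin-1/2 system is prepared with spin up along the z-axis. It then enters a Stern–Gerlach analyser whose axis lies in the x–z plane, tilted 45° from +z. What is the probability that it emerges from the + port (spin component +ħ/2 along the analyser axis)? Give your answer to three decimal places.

0.854

For spin-½, the probability of finding spin-up along an axis at angle θ to the initial spin direction is cos²(θ/2); spin-down is sin²(θ/2).
θ = 45°, so P = cos²(22.5°) ≈ 0.854.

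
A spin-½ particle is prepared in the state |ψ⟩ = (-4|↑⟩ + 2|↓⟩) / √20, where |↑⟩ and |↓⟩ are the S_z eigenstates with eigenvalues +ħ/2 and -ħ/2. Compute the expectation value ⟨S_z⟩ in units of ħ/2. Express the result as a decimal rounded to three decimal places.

0.600

⟨σ_z⟩ = |a|² - |b|² divided by |a|²+|b|², with a, b the |↑⟩, |↓⟩ amplitudes.
= (16 - 4)/20 = 12/20.
⟨S_z⟩ = (ħ/2)·⟨σ_z⟩.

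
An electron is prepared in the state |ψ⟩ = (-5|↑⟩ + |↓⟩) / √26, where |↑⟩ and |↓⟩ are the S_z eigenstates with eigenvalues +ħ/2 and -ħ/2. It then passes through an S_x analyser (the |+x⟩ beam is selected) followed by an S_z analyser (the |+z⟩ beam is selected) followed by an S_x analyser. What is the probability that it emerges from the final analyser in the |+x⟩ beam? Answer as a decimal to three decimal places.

0.077

First analyser (S_x): P(|+x⟩) = |⟨+x|ψ⟩|² = 16/52.
After stage 1 the state is |+x⟩; P(|+z⟩) = |⟨+z|+x⟩|² = 1/2.
After stage 2 the state is |+z⟩; P(|+x⟩) = |⟨+x|+z⟩|² = 1/2.
Joint probability = 16/52 × 1/2 × 1/2 = 0.077.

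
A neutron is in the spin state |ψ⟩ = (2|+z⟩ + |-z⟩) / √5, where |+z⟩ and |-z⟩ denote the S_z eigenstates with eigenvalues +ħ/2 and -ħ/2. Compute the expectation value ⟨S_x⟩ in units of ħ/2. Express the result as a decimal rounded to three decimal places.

⟨σ_x⟩ = 2 Re(a* b)/(|a|²+|b|²) with a = 2, b = 1.
a* b = 2, so ⟨σ_x⟩ = 4/5.
⟨S_x⟩ = (ħ/2)·⟨σ_x⟩.

0.800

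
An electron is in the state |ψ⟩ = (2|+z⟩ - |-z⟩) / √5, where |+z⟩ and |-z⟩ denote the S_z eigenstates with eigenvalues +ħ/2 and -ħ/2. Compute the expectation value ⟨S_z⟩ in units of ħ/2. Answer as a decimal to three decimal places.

0.600

⟨σ_z⟩ = |a|² - |b|² divided by |a|²+|b|², with a, b the |+z⟩, |-z⟩ amplitudes.
= (4 - 1)/5 = 3/5.
⟨S_z⟩ = (ħ/2)·⟨σ_z⟩.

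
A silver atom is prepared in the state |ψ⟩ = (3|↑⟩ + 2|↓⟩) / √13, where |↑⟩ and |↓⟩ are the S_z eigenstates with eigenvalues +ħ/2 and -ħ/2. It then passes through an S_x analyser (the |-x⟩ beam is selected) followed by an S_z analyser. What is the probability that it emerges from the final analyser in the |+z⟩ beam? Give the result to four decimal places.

0.0192

First analyser (S_x): P(|-x⟩) = |⟨-x|ψ⟩|² = 1/26.
After stage 1 the state is |-x⟩; P(|+z⟩) = |⟨+z|-x⟩|² = 1/2.
Joint probability = 1/26 × 1/2 = 0.0192.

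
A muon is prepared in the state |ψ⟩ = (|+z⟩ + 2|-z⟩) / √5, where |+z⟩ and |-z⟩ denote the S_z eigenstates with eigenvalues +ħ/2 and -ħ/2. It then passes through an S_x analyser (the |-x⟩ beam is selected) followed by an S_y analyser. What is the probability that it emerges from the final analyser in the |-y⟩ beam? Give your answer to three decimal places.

0.050

First analyser (S_x): P(|-x⟩) = |⟨-x|ψ⟩|² = 1/10.
After stage 1 the state is |-x⟩; P(|-y⟩) = |⟨-y|-x⟩|² = 1/2.
Joint probability = 1/10 × 1/2 = 0.050.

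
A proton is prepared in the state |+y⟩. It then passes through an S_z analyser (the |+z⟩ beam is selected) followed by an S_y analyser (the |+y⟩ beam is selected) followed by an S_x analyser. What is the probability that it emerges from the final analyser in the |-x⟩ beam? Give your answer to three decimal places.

0.125

First analyser (S_z): from |+y⟩, P(|+z⟩) = 1/2.
After stage 1 the state is |+z⟩; P(|+y⟩) = |⟨+y|+z⟩|² = 1/2.
After stage 2 the state is |+y⟩; P(|-x⟩) = |⟨-x|+y⟩|² = 1/2.
Joint probability = 1/2 × 1/2 × 1/2 = 0.125.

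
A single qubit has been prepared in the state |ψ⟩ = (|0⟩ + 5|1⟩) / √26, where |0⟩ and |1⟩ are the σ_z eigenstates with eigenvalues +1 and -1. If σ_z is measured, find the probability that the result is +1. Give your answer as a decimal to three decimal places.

The +1 outcome corresponds to |0⟩. Its amplitude in |ψ⟩ is 1/√26.
P = |1|² / 26 = 1/26.

0.038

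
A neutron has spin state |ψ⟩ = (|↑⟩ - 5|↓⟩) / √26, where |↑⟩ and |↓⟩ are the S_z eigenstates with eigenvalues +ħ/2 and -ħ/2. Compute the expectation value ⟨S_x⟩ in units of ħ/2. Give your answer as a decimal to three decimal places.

⟨σ_x⟩ = 2 Re(a* b)/(|a|²+|b|²) with a = 1, b = -5.
a* b = -5, so ⟨σ_x⟩ = -10/26.
⟨S_x⟩ = (ħ/2)·⟨σ_x⟩.

-0.385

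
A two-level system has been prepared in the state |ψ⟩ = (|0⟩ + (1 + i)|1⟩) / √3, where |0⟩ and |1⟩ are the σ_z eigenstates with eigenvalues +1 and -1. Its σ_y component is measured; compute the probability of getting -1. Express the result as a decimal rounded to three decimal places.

|-y⟩ = (|0⟩ - i|1⟩)/√2, so ⟨-y|ψ⟩ = (i) / (√2·√3).
P = |i|² / 6 = 1/6.

0.167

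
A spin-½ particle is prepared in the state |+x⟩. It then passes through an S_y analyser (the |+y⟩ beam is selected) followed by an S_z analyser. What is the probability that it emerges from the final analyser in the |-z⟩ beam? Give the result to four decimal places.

0.2500

First analyser (S_y): from |+x⟩, P(|+y⟩) = 1/2.
After stage 1 the state is |+y⟩; P(|-z⟩) = |⟨-z|+y⟩|² = 1/2.
Joint probability = 1/2 × 1/2 = 0.2500.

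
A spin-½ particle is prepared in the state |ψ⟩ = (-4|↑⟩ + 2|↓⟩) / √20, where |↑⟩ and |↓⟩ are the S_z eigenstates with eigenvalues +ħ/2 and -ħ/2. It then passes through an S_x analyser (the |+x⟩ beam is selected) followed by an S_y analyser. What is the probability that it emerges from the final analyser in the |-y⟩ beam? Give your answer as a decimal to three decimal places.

0.050

First analyser (S_x): P(|+x⟩) = |⟨+x|ψ⟩|² = 4/40.
After stage 1 the state is |+x⟩; P(|-y⟩) = |⟨-y|+x⟩|² = 1/2.
Joint probability = 4/40 × 1/2 = 0.050.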